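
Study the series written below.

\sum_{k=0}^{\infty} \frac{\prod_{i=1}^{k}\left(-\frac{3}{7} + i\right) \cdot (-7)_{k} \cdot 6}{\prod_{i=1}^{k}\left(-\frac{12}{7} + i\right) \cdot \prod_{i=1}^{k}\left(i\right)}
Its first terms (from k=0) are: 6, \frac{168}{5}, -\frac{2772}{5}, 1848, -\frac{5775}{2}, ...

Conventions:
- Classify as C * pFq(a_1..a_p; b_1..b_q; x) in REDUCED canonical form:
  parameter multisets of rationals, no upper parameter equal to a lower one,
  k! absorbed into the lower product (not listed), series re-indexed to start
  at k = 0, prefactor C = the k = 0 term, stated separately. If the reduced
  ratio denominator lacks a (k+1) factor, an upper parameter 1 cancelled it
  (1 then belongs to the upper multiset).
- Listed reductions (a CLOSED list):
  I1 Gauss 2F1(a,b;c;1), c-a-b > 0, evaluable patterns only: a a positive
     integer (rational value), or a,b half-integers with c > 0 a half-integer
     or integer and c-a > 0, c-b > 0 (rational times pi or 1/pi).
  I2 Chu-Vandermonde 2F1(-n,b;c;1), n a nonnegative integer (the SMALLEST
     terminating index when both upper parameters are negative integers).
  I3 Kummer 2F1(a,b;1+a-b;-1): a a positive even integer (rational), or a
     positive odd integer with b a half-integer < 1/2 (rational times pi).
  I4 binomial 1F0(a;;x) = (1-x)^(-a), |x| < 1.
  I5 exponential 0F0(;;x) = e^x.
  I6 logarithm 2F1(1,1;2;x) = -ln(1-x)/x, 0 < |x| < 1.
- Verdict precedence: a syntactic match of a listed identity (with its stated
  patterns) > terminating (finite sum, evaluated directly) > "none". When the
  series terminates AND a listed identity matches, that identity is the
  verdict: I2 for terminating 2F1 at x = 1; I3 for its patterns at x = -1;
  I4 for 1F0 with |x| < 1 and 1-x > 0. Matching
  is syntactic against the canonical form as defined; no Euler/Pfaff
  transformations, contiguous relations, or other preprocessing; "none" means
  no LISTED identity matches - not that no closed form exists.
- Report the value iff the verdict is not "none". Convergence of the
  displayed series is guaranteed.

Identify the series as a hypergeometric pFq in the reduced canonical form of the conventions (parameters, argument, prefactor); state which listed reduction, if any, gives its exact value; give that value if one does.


The series (x = 1) is 2F1: upper {-7, \frac{4}{7}}, lower {-\frac{5}{7}}, prefactor 6. Verdict: Chu-Vandermonde (I2) matches (terminating 2F1 at x = 1 with n = 7, b = 4/7, c = -\frac{5}{7}). Exact value: -\frac{24453}{8510}.

The tell: t_0 = 6 here, and the running product (prefactor 6) telescopes to a rising factorial.
Ratio: r(k) = 1 * (k-7) (k+\frac{4}{7}) / [(k-\frac{5}{7}) (k+1)] - rational; roots negated = parameters, x = 1, C = 6.


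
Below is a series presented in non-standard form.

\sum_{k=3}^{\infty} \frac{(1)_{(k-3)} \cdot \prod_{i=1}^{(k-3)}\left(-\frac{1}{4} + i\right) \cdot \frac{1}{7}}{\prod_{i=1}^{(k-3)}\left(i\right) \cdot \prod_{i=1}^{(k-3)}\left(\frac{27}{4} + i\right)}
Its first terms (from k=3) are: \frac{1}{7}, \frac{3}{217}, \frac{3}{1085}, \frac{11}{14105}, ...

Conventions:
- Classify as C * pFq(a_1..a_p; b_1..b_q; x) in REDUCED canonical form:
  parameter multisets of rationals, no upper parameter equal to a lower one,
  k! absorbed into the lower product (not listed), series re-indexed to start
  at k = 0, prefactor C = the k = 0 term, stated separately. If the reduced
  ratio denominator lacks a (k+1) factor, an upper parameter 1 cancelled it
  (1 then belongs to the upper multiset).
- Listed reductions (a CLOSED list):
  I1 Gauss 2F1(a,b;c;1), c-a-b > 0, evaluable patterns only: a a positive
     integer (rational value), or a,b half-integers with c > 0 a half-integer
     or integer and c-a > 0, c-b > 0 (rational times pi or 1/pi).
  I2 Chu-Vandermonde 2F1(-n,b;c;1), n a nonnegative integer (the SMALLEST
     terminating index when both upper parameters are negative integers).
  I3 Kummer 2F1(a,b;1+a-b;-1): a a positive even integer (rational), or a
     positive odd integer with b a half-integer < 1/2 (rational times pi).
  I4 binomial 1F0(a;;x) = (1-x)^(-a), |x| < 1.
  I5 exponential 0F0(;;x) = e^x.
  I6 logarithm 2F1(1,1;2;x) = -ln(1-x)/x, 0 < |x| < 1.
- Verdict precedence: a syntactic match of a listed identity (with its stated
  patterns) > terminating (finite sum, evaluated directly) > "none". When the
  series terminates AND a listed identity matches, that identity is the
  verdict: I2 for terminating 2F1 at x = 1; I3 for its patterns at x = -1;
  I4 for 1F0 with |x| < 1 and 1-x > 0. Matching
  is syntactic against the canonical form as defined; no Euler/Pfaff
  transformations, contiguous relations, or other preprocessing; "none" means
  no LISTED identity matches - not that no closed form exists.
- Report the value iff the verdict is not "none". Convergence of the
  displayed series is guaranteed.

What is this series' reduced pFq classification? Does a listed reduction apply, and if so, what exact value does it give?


Canonical form: C = \frac{1}{7} times 2F1 with upper {\frac{3}{4}, 1}, lower {\frac{31}{4}}, x = 1. Verdict: the Gauss summation I1 matches (x = 1: the Gamma ratio telescopes since c-a-b = 6 > 0 and a = 1 in Z>0). Value: \frac{9}{56}.

Key observation: t_0 = \frac{1}{7} here, and the product of the first k integers (C = 1/7) is k!.
Consecutive-term ratio: r(k) = 1 * (k+\frac{3}{4}) (k+1) / [(k+\frac{31}{4}) (k+1)] - rational in k. x = 1; t_0 = \frac{1}{7}; negate the roots.


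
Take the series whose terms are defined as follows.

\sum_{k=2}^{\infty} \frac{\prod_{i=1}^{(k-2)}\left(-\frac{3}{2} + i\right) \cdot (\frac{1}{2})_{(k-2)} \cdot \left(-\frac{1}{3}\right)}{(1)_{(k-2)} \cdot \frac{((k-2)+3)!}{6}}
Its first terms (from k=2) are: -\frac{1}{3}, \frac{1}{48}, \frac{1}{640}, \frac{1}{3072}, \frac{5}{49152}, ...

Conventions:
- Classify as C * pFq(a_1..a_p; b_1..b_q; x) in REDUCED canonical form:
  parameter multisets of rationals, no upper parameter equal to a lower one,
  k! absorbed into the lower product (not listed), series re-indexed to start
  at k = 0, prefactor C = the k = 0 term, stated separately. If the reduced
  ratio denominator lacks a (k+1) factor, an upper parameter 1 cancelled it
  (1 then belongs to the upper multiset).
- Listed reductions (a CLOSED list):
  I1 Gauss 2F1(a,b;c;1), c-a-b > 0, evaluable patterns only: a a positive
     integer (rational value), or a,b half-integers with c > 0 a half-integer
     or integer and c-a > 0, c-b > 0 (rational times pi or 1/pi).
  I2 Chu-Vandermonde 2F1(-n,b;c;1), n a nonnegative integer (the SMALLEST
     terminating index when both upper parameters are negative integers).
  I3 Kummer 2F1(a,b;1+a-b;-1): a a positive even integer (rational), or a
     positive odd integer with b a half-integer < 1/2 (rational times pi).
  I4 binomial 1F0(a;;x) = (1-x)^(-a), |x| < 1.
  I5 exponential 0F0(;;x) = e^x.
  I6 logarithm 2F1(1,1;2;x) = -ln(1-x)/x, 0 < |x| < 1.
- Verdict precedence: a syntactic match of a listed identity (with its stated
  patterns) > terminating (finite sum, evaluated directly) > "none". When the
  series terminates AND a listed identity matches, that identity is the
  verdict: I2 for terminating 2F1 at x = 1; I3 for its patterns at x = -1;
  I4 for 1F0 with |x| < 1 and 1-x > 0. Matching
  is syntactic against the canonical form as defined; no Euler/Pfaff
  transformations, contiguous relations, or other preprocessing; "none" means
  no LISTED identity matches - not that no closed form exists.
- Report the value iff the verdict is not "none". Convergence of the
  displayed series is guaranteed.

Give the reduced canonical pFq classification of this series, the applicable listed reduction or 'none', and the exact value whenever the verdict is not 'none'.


x = 1 here; the reduced form reads 2F1, upper {-\frac{1}{2}, \frac{1}{2}}, lower {4}, C = -\frac{1}{3}. Verdict: Gauss (I1, half-integer pattern) matches (x = 1; upper {-\frac{1}{2}, \frac{1}{2}} half-integers, c = 4 in the evaluable pattern). Value: \left(-\frac{512}{525}\right) / \pi.

The tell: from the first term -\frac{1}{3}: the denominator's factorial ratio (C = -1/3) is a lower Pochhammer.
Consecutive-term ratio: r(k) = 1 * (k-\frac{1}{2}) (k+\frac{1}{2}) / [(k+4) (k+1)] - rational in k, leading ratio 1; with t_0 = -\frac{1}{3}, classification follows.


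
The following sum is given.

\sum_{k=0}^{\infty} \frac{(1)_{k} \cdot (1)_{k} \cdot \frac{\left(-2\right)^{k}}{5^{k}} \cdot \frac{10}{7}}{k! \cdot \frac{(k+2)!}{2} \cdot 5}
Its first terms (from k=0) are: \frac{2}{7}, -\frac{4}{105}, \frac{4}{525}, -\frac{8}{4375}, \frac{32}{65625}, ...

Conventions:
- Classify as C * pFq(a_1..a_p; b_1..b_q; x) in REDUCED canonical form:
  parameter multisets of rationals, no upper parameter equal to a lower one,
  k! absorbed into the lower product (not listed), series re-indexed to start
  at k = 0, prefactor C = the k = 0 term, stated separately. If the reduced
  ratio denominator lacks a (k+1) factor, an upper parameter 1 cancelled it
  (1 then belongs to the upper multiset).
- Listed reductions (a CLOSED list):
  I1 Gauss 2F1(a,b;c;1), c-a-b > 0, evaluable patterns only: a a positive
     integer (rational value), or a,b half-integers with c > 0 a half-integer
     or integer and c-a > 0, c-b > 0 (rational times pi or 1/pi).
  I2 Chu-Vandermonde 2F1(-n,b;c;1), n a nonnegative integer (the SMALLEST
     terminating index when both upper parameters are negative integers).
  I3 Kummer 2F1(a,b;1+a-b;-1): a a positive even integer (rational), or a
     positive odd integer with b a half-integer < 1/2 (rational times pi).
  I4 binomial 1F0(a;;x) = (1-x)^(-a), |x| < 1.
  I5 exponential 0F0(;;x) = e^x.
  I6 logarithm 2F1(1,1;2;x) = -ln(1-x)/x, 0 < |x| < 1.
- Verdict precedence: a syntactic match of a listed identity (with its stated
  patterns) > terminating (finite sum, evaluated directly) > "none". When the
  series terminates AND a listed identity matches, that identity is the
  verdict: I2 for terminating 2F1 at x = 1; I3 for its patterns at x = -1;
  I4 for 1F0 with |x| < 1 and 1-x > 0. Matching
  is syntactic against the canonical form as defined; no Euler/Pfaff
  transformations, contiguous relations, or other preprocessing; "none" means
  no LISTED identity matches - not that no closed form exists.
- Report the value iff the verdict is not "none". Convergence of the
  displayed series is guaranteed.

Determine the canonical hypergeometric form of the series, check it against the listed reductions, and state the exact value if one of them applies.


The series (x = -\frac{2}{5}) is 2F1: upper {1, 1}, lower {3}, prefactor \frac{2}{7}. Verdict: none. Every listed pattern misses the 2F1 form at -\frac{2}{5}, upper {1, 1}.

The tell: t_0 being \frac{2}{7}, the two geometric factors (prefactor 2/7) combine into one argument.
Adjacent-term ratio: r(k) = -\frac{2}{5} * (k+1) (k+1) / [(k+3) (k+1)] - rational; roots negated = parameters, x = -\frac{2}{5}, C = \frac{2}{7}.


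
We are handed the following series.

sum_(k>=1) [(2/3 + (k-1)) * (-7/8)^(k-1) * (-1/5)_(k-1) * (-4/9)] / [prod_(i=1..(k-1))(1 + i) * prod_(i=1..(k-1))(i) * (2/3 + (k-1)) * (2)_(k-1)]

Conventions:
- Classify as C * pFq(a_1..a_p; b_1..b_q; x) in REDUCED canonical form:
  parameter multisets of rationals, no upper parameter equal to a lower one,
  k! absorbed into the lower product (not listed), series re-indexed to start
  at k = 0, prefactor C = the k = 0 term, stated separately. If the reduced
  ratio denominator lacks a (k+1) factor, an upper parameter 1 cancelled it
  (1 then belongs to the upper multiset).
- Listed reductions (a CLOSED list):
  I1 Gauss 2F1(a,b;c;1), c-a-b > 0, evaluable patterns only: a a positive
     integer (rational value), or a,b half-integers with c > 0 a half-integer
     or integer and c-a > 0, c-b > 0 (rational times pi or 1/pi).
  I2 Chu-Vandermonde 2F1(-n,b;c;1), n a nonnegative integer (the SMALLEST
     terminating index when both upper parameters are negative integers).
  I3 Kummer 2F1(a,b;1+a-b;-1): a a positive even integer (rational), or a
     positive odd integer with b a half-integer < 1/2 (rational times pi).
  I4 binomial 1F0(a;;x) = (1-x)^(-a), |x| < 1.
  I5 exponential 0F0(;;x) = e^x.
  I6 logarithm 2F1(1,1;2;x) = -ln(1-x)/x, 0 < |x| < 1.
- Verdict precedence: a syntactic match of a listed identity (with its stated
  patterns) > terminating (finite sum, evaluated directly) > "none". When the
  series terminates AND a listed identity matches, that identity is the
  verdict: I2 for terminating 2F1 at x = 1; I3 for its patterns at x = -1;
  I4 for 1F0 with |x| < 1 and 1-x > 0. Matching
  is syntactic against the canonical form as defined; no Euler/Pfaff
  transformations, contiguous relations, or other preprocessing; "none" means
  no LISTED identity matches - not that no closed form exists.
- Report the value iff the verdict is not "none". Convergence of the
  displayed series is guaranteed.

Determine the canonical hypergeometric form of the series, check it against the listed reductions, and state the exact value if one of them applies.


The series (x = -7/8) is 1F2: upper {-1/5}, lower {2, 2}, prefactor -4/9. Verdict: none - at argument -7/8 the multisets {-1/5} ; {2, 2} match no listed identity.

The tell: from the first term -4/9: the lower running product (C = -4/9, x = -7/8) is a rising factorial.
Consecutive-term ratio: r(k) = (-7/8) * (k-1/5) / [(k+2) (k+2) (k+1)] ; factor over Q: parameters, x = (-7/8), and C = -4/9.


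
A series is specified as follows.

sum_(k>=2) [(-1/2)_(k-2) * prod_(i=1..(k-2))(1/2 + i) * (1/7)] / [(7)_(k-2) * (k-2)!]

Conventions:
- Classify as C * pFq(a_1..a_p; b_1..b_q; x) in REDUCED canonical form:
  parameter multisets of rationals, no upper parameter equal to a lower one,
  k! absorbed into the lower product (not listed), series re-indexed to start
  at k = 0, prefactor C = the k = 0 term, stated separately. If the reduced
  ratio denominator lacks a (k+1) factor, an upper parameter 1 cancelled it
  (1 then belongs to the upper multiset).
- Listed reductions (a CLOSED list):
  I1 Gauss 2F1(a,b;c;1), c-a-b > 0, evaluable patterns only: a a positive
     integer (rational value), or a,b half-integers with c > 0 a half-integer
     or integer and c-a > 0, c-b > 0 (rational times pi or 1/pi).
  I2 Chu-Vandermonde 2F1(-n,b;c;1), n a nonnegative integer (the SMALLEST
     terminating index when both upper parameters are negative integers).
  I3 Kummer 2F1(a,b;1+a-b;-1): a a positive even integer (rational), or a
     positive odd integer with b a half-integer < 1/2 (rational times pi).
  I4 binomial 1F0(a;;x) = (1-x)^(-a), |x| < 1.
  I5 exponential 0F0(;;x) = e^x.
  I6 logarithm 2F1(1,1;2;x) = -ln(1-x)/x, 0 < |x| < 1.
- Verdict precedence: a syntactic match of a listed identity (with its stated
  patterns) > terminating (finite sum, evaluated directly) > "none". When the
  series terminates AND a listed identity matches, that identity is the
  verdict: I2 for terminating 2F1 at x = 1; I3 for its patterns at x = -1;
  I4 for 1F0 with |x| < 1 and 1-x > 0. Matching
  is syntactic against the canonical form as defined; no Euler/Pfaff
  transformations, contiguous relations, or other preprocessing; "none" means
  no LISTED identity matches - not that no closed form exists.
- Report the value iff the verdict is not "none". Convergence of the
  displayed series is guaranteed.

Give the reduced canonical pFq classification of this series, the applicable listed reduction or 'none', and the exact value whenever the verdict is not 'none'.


With C = 1/7: the canonical form is 2F1(-1/2, 3/2; 7; 1). Verdict: the half-integer Gauss pattern (I1) fires (x = 1; upper {-1/2, 3/2} half-integers, c = 7 in the evaluable pattern). Exact value: (524288/1324323) / pi.

Key observation: with t_0 = 1/7, the running product (C = 1/7) telescopes to a rising factorial.
Term ratio: r(k) = 1 * (k-1/2) (k+3/2) / [(k+7) (k+1)] ; factor over Q: parameters, x = 1, and C = 1/7.


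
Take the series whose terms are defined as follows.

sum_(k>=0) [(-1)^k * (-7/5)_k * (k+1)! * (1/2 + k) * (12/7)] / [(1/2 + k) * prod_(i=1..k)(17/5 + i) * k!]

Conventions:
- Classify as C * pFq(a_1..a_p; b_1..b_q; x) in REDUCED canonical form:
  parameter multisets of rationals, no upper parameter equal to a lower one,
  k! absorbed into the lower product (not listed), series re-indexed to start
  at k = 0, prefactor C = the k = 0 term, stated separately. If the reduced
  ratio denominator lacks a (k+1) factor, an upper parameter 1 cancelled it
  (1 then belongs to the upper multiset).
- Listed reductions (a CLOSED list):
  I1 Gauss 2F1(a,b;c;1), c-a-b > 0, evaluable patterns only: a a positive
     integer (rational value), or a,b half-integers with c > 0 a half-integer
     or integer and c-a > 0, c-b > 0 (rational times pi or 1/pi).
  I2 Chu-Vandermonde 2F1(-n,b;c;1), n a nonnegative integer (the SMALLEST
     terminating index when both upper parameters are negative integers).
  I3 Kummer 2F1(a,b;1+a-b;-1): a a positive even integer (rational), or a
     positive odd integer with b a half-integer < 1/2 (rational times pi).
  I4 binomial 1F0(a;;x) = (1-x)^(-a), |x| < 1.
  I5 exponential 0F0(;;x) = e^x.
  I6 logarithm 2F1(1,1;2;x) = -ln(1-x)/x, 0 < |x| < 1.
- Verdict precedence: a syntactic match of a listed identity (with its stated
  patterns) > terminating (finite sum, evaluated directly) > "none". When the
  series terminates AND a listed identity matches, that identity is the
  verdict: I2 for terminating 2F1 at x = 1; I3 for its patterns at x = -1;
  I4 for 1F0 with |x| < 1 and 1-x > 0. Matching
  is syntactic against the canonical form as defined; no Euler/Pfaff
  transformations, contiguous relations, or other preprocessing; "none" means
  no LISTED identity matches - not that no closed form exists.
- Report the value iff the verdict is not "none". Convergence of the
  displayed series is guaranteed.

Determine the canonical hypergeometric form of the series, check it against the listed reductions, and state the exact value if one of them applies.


The tell: x = (-1) and the lower running product (prefactor 12/7) is a rising factorial.
Step ratio: r(k) = (-1) * (k-7/5) (k+2) / [(k+22/5) (k+1)] - rational in k, leading ratio (-1); with t_0 = 12/7, classification follows.

x = -1 here; the reduced form reads 2F1, upper {-7/5, 2}, lower {22/5}, C = 12/7. Verdict: Kummer (I3) fires (x = -1; c = 22/5 equals 1+a-b for upper {-7/5, 2}: listed pattern). Exact value: 102/35.


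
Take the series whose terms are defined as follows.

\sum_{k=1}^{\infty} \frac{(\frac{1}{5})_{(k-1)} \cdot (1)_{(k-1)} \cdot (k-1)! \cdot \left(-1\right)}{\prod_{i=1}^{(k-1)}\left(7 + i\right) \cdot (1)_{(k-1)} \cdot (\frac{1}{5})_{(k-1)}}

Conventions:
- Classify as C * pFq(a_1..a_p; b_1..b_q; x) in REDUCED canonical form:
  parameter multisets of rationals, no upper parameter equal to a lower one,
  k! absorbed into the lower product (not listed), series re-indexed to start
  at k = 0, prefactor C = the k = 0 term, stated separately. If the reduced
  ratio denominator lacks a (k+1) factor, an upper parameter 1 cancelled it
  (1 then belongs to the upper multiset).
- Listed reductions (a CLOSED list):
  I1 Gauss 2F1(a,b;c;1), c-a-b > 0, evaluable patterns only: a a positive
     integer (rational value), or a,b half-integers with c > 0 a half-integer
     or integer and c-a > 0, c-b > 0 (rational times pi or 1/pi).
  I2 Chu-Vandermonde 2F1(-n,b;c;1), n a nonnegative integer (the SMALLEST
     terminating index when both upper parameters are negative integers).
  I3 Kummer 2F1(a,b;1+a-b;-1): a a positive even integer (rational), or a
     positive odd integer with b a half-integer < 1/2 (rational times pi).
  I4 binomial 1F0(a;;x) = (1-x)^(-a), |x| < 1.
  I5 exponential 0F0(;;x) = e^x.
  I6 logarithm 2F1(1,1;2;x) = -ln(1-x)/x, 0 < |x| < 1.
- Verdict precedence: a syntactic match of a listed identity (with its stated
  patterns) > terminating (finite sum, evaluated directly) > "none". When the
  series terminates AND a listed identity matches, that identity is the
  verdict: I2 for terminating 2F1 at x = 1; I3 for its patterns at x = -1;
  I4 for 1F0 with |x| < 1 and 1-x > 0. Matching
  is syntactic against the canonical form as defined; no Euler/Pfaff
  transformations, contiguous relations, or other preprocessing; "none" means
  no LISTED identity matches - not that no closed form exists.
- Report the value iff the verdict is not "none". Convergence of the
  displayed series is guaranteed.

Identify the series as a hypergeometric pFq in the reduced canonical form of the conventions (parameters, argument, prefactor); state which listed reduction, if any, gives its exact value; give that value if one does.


Reduced: x = 1, 2F1, upper = {1, 1}, lower = {8}, C = -1. Verdict: Gauss (I1, integer-parameter pattern) matches (x = 1: the Gamma ratio telescopes since c-a-b = 6 > 0 and a = 1 in Z>0). Its exact value is -\frac{7}{6}.

The tell: from the first term -1: the factorial ratio (C = -1, x = 1) (k+a-1)!/(a-1)! is a rising factorial (a)_k.
Consecutive-term ratio: r(k) = 1 * (k+1) (k+1) / [(k+8) (k+1)] - poly over poly, x = 1 from leading terms; C = -1 at k = 0.


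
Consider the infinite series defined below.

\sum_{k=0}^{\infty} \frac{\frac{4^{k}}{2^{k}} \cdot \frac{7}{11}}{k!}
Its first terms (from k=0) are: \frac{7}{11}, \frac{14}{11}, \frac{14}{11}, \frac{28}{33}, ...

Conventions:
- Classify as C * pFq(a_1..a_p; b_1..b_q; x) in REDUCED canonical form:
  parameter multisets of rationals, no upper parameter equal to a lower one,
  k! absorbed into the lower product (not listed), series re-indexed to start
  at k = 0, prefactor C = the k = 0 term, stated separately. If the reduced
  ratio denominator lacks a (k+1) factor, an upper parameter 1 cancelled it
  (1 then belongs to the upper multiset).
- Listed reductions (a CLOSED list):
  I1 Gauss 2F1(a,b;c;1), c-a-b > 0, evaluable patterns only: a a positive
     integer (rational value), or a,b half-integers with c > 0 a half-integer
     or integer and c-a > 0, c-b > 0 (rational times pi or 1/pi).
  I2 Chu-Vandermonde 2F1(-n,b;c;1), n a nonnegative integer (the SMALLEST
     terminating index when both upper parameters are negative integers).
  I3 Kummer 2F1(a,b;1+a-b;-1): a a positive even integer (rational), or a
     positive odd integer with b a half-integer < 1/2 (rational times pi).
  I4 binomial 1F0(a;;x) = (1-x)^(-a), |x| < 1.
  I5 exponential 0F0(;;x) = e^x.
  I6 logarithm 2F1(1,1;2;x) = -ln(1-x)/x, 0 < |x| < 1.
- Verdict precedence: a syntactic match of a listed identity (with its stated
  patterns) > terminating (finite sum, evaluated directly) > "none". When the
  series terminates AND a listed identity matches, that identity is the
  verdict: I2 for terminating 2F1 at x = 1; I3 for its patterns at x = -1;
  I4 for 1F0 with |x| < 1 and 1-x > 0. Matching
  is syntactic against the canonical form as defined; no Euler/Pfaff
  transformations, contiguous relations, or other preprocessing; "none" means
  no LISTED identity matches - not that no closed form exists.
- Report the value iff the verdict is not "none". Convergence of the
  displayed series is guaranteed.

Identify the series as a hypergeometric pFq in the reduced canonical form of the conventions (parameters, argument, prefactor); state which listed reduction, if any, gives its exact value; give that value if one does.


Prefactor \frac{7}{11}, argument 2: 0F0 with upper {-} over lower {-}. Verdict: exponential (I5) applies (the 0F0 exponential series at x = 2). Hence: \frac{7}{11} \cdot e^{2}.

Key step: with t_0 = \frac{7}{11}, the two k-th powers (prefactor 7/11) combine into one argument.
Adjacent-term ratio: r(k) = 2 * 1 / [(k+1)] ; factor over Q: parameters, x = 2, and C = \frac{7}{11}.


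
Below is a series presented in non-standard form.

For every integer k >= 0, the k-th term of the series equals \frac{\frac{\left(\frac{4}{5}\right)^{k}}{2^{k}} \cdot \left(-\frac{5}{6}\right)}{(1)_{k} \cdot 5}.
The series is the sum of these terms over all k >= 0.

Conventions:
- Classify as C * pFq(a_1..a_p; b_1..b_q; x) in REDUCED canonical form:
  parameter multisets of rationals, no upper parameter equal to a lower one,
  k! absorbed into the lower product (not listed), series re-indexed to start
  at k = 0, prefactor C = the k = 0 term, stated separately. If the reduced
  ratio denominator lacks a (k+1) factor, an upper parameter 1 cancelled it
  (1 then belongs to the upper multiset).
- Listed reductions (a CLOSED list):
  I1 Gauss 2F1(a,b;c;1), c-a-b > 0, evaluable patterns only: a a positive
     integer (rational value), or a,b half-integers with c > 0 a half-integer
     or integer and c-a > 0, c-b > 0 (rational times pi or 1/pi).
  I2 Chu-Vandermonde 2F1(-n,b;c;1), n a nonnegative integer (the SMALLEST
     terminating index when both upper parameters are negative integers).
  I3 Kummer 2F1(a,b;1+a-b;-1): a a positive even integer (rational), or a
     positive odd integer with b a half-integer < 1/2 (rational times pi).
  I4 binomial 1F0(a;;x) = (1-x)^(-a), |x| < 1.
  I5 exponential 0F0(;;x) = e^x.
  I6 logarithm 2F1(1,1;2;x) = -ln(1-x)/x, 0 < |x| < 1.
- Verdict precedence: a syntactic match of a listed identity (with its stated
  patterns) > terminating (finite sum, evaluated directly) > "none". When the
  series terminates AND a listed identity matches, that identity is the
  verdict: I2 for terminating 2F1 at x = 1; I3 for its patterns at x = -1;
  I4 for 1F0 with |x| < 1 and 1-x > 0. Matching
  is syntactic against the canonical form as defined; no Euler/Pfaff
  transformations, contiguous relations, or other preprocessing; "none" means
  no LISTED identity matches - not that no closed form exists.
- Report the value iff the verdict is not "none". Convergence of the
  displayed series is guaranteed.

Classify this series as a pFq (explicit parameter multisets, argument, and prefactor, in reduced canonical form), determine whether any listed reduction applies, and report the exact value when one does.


Canonical form: C = -\frac{1}{6} times 0F0 with upper {-}, lower {-}, x = \frac{2}{5}. Verdict (x = \frac{2}{5}): the exponential series (I5) applies (the 0F0 exponential series at x = \frac{2}{5}). Exact value: \left(-\frac{1}{6}\right) \cdot e^{\frac{2}{5}}.

Structural cue: with t_0 = -\frac{1}{6}, the constant factors (C = -1/6, x = 2/5) combine into one prefactor.
Step ratio: r(k) = \frac{2}{5} * 1 / [(k+1)] - rational in k. x = \frac{2}{5}; t_0 = -\frac{1}{6}; negate the roots.


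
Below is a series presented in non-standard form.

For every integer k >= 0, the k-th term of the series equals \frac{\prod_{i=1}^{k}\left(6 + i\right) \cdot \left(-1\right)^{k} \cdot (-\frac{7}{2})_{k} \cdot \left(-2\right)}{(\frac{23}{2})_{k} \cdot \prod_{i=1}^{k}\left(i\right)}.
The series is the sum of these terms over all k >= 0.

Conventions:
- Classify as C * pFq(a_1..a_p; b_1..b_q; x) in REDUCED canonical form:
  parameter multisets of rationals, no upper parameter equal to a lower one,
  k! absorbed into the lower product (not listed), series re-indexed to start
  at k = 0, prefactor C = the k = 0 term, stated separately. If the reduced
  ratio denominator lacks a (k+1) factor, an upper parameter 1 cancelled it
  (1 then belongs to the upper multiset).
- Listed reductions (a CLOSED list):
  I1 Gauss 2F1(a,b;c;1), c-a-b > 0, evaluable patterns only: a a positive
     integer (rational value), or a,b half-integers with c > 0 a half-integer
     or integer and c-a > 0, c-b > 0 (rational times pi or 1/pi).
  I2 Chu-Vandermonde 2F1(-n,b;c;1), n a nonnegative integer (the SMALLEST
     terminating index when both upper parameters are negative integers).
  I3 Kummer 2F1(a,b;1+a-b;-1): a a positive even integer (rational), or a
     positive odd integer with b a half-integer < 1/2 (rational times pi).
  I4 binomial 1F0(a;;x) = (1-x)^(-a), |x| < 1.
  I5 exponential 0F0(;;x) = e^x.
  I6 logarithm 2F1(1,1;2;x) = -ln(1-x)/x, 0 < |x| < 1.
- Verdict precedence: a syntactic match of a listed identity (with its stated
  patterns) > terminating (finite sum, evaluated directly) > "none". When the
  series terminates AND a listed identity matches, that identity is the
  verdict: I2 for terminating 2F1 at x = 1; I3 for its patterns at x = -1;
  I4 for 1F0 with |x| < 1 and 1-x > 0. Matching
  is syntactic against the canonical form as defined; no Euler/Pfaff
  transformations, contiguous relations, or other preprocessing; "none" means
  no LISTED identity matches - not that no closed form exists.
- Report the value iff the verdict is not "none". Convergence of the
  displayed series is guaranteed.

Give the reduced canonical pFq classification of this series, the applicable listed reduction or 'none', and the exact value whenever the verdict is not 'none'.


The tell: t_0 = -2 here, and the running product (C = -2, x = -1) telescopes to a rising factorial.
Adjacent-term ratio: r(k) = -1 * (k-\frac{7}{2}) (k+7) / [(k+\frac{23}{2}) (k+1)] - rational in k, leading ratio -1; with t_0 = -2, classification follows.

x = -1 here; the reduced form reads 2F1, upper {-\frac{7}{2}, 7}, lower {\frac{23}{2}}, C = -2. Verdict: Kummer (I3) matches (x = -1; c = \frac{23}{2} equals 1+a-b for upper {-\frac{7}{2}, 7}: listed pattern). Exact value: \left(-\frac{14549535}{4194304}\right) \cdot \pi.


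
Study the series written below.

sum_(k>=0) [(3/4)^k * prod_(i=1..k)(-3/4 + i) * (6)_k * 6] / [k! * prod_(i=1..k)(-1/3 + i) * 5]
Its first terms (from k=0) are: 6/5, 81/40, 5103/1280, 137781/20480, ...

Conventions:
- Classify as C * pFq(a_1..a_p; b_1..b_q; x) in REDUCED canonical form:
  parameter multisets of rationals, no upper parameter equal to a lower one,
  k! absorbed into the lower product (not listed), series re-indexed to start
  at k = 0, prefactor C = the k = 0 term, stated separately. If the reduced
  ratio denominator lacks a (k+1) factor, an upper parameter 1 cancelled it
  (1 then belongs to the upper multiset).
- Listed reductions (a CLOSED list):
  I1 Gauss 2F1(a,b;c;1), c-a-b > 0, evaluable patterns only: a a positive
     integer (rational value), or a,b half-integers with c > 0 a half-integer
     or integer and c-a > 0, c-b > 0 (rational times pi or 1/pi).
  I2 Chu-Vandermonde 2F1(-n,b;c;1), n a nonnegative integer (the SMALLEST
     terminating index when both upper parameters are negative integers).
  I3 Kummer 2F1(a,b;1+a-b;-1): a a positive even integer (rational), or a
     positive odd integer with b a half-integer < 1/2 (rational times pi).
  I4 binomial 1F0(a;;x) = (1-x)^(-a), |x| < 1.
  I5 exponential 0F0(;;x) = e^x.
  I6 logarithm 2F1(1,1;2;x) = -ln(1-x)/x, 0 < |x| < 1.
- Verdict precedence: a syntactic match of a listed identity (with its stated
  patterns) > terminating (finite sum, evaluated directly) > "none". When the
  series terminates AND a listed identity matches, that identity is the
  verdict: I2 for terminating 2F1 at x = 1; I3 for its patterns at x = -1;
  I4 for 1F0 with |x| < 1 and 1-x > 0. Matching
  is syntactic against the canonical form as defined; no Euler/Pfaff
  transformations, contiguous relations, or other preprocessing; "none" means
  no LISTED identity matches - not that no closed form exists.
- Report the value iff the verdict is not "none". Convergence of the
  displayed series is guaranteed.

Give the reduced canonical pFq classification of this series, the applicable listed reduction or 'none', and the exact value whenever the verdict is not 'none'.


The series (x = 3/4) is 2F1: upper {1/4, 6}, lower {2/3}, prefactor 6/5. Verdict: none (x = 3/4): each listed identity misses the multisets {1/4, 6} ; {2/3}.

The tell: with t_0 = 6/5, the constant factors (C = 6/5, x = 3/4) combine into one prefactor.
Term ratio: r(k) = (3/4) * (k+1/4) (k+6) / [(k+2/3) (k+1)] - poly over poly, x = (3/4) from leading terms; C = 6/5 at k = 0.


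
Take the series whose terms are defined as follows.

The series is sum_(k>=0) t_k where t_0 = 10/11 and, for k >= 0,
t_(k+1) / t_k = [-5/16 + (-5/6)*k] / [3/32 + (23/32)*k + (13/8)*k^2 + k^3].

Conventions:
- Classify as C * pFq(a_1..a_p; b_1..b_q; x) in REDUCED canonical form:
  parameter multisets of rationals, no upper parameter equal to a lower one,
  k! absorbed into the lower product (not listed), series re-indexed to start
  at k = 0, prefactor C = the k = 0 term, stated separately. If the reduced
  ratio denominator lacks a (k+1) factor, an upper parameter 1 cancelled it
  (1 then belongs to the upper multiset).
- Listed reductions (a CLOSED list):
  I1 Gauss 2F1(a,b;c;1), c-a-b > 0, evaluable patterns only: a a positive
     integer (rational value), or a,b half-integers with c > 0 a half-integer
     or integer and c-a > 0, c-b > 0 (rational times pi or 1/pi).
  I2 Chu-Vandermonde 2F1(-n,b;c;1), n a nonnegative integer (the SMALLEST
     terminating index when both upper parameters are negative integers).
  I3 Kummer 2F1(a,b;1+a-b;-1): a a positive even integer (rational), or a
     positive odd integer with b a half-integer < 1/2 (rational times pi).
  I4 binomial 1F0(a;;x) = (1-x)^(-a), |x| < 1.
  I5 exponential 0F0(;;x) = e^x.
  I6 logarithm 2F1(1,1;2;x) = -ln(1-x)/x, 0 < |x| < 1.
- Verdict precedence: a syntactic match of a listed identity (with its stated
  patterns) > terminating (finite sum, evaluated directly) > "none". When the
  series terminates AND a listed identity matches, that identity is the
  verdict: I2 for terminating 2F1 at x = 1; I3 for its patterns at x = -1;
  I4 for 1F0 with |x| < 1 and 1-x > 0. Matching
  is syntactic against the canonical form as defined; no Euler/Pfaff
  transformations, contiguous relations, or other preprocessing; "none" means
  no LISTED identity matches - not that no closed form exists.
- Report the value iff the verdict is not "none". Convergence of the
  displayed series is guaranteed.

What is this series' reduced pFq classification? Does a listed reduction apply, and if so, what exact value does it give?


Prefactor 10/11, argument -5/6: 0F1 with upper {-} over lower {1/4}. Verdict: none - this 0F1 at x = -5/6 matches no listed pattern, and upper {-} holds no stopper.

Structural cue: t_0 being 10/11, roots of the ratio polynomials (prefactor 10/11) are the negated parameters.
Adjacent-term ratio: r(k) = (-5/6) * 1 / [(k+1/4) (k+1)] - rational; roots negated = parameters, x = (-5/6), C = 10/11.


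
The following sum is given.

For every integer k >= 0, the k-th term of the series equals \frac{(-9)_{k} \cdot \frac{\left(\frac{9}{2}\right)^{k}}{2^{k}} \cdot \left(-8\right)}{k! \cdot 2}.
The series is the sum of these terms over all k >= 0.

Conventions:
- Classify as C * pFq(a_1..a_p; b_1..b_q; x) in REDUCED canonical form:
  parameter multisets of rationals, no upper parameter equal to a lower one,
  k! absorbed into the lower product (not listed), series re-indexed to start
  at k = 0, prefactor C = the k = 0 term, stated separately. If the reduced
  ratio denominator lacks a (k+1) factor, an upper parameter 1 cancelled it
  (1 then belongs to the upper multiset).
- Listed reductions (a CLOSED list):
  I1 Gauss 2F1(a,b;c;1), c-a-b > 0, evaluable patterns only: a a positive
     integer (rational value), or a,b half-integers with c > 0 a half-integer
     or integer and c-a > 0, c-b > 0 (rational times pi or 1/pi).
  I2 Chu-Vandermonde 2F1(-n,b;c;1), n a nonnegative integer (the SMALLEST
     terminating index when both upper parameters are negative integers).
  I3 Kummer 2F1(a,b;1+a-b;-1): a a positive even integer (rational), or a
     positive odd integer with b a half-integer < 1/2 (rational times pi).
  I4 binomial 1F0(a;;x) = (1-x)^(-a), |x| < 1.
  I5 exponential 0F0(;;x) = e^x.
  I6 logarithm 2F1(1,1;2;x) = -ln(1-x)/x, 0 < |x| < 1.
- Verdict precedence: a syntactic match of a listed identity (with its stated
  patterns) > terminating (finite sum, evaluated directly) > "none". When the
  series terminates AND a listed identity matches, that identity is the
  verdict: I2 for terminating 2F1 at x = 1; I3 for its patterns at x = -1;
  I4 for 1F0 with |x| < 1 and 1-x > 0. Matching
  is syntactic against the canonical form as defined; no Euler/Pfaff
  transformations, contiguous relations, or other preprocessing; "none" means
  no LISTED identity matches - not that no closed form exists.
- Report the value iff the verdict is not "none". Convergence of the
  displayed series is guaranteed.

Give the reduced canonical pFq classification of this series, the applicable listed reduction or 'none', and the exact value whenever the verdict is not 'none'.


At argument \frac{9}{4}: a 1F0 with upper {-9}, lower {-}, scaled by C = -4. Verdict: terminating at k = 9: the factor (-9)_k kills every later term; summing the 10 survivors is exact. Sum: \frac{1953125}{65536}.

Structural cue: with t_0 = -4, the two k-th powers (C = -4, x = 9/4) combine into one argument.
Ratio: r(k) = \frac{9}{4} * (k-9) / [(k+1)] - rational; roots negated = parameters, x = \frac{9}{4}, C = -4.


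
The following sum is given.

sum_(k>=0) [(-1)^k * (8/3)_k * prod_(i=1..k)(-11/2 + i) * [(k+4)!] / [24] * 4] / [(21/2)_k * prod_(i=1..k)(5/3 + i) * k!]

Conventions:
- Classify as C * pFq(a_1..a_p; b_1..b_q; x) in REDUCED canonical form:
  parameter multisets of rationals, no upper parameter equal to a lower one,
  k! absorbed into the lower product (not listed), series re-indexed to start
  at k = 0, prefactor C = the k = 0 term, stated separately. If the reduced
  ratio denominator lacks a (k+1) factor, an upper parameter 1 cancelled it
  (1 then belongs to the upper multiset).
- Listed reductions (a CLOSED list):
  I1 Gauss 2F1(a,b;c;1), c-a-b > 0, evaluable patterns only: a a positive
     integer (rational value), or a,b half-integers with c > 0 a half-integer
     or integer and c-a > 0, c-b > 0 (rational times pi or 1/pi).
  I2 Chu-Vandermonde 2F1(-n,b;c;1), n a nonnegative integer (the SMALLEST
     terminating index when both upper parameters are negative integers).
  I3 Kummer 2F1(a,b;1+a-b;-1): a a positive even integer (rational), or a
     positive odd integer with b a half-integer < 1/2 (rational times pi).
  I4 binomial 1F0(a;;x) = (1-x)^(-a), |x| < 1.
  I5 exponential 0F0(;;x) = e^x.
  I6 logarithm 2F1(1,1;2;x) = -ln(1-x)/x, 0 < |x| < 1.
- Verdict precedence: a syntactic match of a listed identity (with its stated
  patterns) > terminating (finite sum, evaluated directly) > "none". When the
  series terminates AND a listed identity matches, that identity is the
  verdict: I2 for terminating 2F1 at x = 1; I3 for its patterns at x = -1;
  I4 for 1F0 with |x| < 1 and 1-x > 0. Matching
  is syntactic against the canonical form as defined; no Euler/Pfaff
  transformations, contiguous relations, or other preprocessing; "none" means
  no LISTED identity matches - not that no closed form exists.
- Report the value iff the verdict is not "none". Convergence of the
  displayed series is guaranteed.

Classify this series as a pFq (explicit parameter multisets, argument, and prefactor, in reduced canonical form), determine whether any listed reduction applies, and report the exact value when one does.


Reduced: x = -1, 2F1, upper = {-9/2, 5}, lower = {21/2}, C = 4. Verdict: Kummer's theorem (I3) fires (x = -1; c = 21/2 equals 1+a-b for upper {-9/2, 5}: listed pattern). Value: (2078505/262144) * pi.

Key step: t_0 = 4 here, and the parameter 8/3 appears in both the upper and lower lists and cancels.
Term ratio: r(k) = (-1) * (k-9/2) (k+5) / [(k+21/2) (k+1)] - rational; roots negated = parameters, x = (-1), C = 4.


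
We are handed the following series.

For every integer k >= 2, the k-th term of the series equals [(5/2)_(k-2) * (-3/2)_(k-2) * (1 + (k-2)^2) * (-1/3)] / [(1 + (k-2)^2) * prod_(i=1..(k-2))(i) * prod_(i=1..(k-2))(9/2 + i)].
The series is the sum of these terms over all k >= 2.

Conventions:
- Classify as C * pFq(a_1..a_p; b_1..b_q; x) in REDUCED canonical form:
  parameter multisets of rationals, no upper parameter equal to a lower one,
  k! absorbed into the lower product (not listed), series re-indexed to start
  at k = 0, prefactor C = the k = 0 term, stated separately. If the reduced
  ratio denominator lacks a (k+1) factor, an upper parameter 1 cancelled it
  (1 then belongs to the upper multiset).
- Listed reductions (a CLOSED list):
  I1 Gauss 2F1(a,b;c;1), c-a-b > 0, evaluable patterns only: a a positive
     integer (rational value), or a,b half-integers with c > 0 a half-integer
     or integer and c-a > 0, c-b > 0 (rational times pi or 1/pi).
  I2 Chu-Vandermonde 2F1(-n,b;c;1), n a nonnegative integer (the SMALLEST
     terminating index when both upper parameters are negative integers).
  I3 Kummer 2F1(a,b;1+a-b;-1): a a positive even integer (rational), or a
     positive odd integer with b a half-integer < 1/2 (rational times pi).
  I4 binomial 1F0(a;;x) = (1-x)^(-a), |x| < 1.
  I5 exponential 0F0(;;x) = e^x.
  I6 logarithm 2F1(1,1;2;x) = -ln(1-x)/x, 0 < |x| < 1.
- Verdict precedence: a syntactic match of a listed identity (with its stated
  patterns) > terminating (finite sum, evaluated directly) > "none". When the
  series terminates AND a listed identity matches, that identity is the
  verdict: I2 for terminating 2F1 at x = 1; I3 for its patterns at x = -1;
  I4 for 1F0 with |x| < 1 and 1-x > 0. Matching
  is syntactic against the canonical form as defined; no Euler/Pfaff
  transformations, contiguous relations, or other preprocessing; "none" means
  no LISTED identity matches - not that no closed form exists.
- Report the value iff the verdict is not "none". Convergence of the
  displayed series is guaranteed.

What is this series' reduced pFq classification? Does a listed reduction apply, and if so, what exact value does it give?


At argument 1: a 2F1 with upper {-3/2, 5/2}, lower {11/2}, scaled by C = -1/3. Verdict: Gauss (I1, half-integer pattern) matches (x = 1; upper {-3/2, 5/2} half-integers, c = 11/2 in the evaluable pattern). Sum: (-735/16384) * pi.

Structural cue: from the first term -1/3: striking the common factor k^2 + 1 reduces the term (C = -1/3, x = 1).
Ratio: r(k) = 1 * (k-3/2) (k+5/2) / [(k+11/2) (k+1)] - rational in k, leading ratio 1; with t_0 = -1/3, classification follows.
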